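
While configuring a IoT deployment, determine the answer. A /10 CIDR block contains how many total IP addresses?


Given: CIDR prefix /10
Host bits = 32 - 10 = 22
Total addresses = 2^22 = 4194304

4194304


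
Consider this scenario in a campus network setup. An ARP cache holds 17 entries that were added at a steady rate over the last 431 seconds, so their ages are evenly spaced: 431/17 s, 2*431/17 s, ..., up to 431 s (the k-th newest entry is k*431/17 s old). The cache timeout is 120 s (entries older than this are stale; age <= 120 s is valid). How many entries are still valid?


Ages are k * 431/17 s for k = 1..17 (spacing = 25.3529 s).
Entry k is valid iff k * 431/17 <= 120 iff k <= 17 * 120 / 431 = 4.7332
n_valid = floor(4.7332) = 4
(n_stale = 17 - 4 = 13)

4


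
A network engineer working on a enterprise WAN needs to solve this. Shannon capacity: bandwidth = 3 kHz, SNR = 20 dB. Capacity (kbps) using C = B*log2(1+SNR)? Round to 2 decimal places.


Given: B = 3 kHz, SNR = 20 dB
SNR linear = 10^(20/10) = 100
1 + SNR = 101
log2(101) = 6.6582114828
C = 3 * 1000 * 6.6582114828 = 19974.6344 bps
C = 19.974634 kbps -> 19.97 kbps (2 dp)

19.97


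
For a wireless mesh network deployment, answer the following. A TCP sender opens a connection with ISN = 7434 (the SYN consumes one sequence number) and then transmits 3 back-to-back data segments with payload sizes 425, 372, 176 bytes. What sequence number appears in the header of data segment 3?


The SYN occupies sequence number ISN = 7434, so the first data byte is ISN + 1 = 7435.
SEQ of data segment i = (ISN + 1) + sum of payload sizes of segments 1..i-1.
Segment 1: SEQ = 7435, payload = 425 bytes
Segment 2: SEQ = 7860, payload = 372 bytes
Segment 3: SEQ = 8232, payload = 176 bytes
SEQ of segment 3 = 7435 + 425 + 372 = 8232

8232


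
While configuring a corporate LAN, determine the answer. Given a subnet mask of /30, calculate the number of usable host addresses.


Given: subnet mask /30
Host bits = 32 - 30 = 2
Total addresses = 2^2 = 4
Usable hosts = 4 - 2 (network + broadcast) = 2

2


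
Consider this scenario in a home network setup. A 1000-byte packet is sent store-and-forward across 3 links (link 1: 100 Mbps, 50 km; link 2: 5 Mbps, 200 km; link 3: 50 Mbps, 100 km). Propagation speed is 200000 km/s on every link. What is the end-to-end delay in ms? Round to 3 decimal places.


Packet = 1000 bytes = 8000 bits. Store-and-forward: sum (t_trans + t_prop) per link.
Link 1: t_trans = 8000/(100*10^6) s = 0.0800 ms; t_prop = 50/200000 s = 0.2500 ms; subtotal = 0.3300 ms
Link 2: t_trans = 8000/(5*10^6) s = 1.6000 ms; t_prop = 200/200000 s = 1.0000 ms; subtotal = 2.6000 ms
Link 3: t_trans = 8000/(50*10^6) s = 0.1600 ms; t_prop = 100/200000 s = 0.5000 ms; subtotal = 0.6600 ms
End-to-end = 0.3300 + 2.6000 + 0.6600 = 3.5900 ms -> 3.590 ms (3 dp)

3.590


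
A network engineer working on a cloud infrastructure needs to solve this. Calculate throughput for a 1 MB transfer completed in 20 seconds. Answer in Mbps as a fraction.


Given: file = 1 MB, time = 20 s
File in Mb = 1 * 8 = 8 Mb
Throughput = 8 / 20 Mbps
Throughput = 2/5 Mbps

2/5


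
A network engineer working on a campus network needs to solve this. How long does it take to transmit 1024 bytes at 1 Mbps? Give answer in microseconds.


Given: packet = 1024 bytes, bandwidth = 1 Mbps
Packet in bits = 1024 * 8 = 8192 bits
Bandwidth = 1 * 10^6 = 1000000 bps
Time = 8192 / 1000000 seconds
Time in us = 8192 * 10^6 / 1000000 = 8192

8192


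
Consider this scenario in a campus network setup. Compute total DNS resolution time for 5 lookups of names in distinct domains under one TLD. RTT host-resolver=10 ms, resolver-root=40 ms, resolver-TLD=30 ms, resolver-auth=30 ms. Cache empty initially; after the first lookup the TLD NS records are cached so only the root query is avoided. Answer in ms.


Lookup 1 (cold cache): local + root + TLD + auth = 10 + 40 + 30 + 30 = 110 ms
Lookups 2..5 (TLD NS cached -> skip root; new domain -> still ask TLD and auth): local + TLD + auth = 10 + 30 + 30 = 70 ms each
Remaining 4 lookups: 4 * 70 = 280 ms
Total = 110 + 280 = 390 ms

390


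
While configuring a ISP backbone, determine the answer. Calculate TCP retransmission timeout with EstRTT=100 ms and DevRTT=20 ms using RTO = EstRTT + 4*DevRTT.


Given: EstRTT = 100 ms, DevRTT = 20 ms
Timeout = EstRTT + 4 * DevRTT
4 * DevRTT = 4 * 20 = 80
Timeout = 100 + 80 = 180 ms

180


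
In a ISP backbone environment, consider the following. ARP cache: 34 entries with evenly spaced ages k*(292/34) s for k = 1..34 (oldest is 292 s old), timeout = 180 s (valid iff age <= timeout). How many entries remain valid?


Ages are k * 292/34 s for k = 1..34 (spacing = 8.5882 s).
Entry k is valid iff k * 292/34 <= 180 iff k <= 34 * 180 / 292 = 20.9589
n_valid = floor(20.9589) = 20
(n_stale = 34 - 20 = 14)

20


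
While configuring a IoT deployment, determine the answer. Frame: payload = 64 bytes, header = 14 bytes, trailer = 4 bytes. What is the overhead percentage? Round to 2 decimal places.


Given: payload = 64 B, header = 14 B, trailer = 4 B
Overhead bytes = header + trailer = 14 + 4 = 18
Total frame = payload + overhead = 64 + 18 = 82
Overhead % = 18 / 82 * 100 = 21.9512% -> 21.95% (2 dp)

21.95


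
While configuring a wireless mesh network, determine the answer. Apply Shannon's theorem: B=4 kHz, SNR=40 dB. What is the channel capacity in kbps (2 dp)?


Given: B = 4 kHz, SNR = 40 dB
SNR linear = 10^(40/10) = 10000
1 + SNR = 10001
log2(10001) = 13.2878566418
C = 4 * 1000 * 13.2878566418 = 53151.4266 bps
C = 53.151427 kbps -> 53.15 kbps (2 dp)

53.15


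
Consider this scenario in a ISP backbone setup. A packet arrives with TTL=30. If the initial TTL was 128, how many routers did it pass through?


Given: initial TTL = 128, received TTL = 30
Hops = initial TTL - received TTL
Hops = 128 - 30 = 98

98


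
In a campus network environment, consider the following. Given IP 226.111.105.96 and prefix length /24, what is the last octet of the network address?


Given: IP = 226.111.105.96, prefix = /24
Subnet mask = 255.255.255.0
Last octet of IP: 96
Last octet of mask: 0
Network last octet = 96 AND 0 = 0

0


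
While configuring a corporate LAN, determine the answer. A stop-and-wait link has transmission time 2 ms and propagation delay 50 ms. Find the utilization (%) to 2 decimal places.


Given: Ttrans = 2 ms, Tprop = 50 ms
RTT = 2 * Tprop = 2 * 50 = 100 ms
U = Ttrans / (Ttrans + RTT)
U = 2 / (2 + 100)
U = 2 / 102 = 0.019608
U% = 1.96%

1.96


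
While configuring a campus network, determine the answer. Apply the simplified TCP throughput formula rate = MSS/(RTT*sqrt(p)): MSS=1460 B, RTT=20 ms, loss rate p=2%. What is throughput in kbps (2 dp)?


Given: MSS = 1460 bytes, RTT = 20 ms, loss = 2%
RTT in seconds = 20 / 1000 = 0.02
Loss rate = 2% = 0.02
sqrt(loss) = sqrt(0.02) = 0.141421356237
Throughput (bytes/s) = 1460 / (0.02 * 0.141421356237) = 516187.9503
Throughput (kbps) = 516187.9503 * 8 / 1000 = 4129.503602 -> 4129.50 kbps (2 dp)

4129.50


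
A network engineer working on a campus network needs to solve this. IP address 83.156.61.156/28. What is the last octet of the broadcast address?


Given: IP = 83.156.61.156, prefix = /28
Host bits = 32 - 28 = 4
Network last octet = 156 AND mask = 144
Host part size = 2^4 - 1 = 15
Broadcast last octet = 144 OR 15 = 159

159


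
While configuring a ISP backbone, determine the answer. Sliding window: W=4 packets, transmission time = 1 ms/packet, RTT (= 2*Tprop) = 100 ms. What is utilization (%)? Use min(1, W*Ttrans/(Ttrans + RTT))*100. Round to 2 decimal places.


Given: W = 4, Ttrans = 1 ms, RTT = 100 ms (= 2 * Tprop, Tprop = 50 ms)
Cycle time = Ttrans + RTT = 1 + 100 = 101 ms (first packet sent until its ACK returns)
W * Ttrans = 4 * 1 = 4 ms of sending per cycle
W * Ttrans / (Ttrans + RTT) = 4 / 101 = 0.039604
U = min(1, 0.039604) = 0.039604
U% = 3.96%

3.96


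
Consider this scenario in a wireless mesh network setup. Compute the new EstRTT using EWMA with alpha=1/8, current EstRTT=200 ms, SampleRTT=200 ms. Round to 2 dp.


Given: EstRTT = 200 ms, SampleRTT = 200 ms, alpha = 1/8
New EstRTT = (1 - alpha) * EstRTT + alpha * SampleRTT
(7/8) * 200 = 175
(1/8) * 200 = 25
New EstRTT = 175 + 25 = 200 ms -> 200.00 ms (2 dp)

200.00


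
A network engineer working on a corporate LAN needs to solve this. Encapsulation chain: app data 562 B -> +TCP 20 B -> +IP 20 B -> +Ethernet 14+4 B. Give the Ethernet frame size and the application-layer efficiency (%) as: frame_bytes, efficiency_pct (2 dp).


TCP segment = 562 + 20 = 582 B
IP packet = 582 + 20 = 602 B
Ethernet frame = 602 + 14 + 4 = 620 B
Efficiency = app / frame = 562 / 620 = 0.906452 = 90.6452% -> 90.65% (2 dp)

620, 90.65


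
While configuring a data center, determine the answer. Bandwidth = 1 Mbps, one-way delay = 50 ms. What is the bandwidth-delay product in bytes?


Given: bandwidth = 1 Mbps, delay = 50 ms
BDP in bits = 1 * 10^6 * 50 / 1000
BDP in bits = 50000
BDP in bytes = 50000 / 8 = 6250

6250


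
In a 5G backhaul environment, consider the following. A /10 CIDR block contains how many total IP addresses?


Given: CIDR prefix /10
Host bits = 32 - 10 = 22
Total addresses = 2^22 = 4194304

4194304


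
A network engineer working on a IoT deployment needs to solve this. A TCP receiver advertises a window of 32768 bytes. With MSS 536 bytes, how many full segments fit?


Given: RWND = 32768 bytes, MSS = 536 bytes
Full segments = floor(RWND / MSS)
Full segments = floor(32768 / 536)
Full segments = floor(61.1343) = 61

61


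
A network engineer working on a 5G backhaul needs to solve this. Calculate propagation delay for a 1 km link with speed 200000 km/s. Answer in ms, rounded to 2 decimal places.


Given: distance = 1 km, speed = 200000 km/s
Delay = distance / speed = 1 / 200000 seconds
Delay in ms = 1 * 1000 / 200000
Delay = 0.0050 ms
Rounded to 2 dp = 0.01 ms

0.01


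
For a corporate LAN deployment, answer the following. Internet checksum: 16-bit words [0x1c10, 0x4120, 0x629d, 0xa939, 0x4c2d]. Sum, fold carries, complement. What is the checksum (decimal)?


Given words: [0x1c10, 0x4120, 0x629d, 0xa939, 0x4c2d]
Step 1: Sum all words
Raw sum = 7184 + 16672 + 25245 + 43321 + 19501 = 111923
Step 2: Fold carry: (46387 + 1) = 46388
One's complement = ~46388 & 0xFFFF = 19147

19147


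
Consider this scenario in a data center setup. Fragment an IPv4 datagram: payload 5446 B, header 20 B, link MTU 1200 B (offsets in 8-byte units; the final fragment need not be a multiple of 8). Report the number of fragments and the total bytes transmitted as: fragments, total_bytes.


Max data per non-final fragment = floor((MTU - header)/8)*8 = floor((1200 - 20)/8)*8 = floor(1180/8)*8 = 1176 B
Final fragment needs no 8-byte alignment: it can carry up to MTU - header = 1180 B
Non-final fragments needed = ceil((payload - 1180) / 1176) = ceil(4266/1176) = ceil(3.6276) = 4
Number of fragments = 4 + 1 = 5
Fragment sizes (data): 4 * 1176 B + 742 B (last, 742 <= 1180 OK)
Total bytes sent = payload + n_frags * header = 5446 + 5*20 = 5446 + 100 = 5546 B

5, 5546


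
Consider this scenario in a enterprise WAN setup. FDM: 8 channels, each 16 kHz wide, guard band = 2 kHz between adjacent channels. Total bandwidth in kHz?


Given: 8 channels, 16 kHz each, guard = 2 kHz
Channel bandwidth = 8 * 16 = 128 kHz
Guard bands = 7 gaps * 2 kHz = 14 kHz
Total = 128 + 14 = 142 kHz

142


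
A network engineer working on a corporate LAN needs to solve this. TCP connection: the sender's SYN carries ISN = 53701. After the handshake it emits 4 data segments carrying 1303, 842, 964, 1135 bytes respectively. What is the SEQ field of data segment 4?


The SYN occupies sequence number ISN = 53701, so the first data byte is ISN + 1 = 53702.
SEQ of data segment i = (ISN + 1) + sum of payload sizes of segments 1..i-1.
Segment 1: SEQ = 53702, payload = 1303 bytes
Segment 2: SEQ = 55005, payload = 842 bytes
Segment 3: SEQ = 55847, payload = 964 bytes
Segment 4: SEQ = 56811, payload = 1135 bytes
SEQ of segment 4 = 53702 + 1303 + 842 + 964 = 56811

56811


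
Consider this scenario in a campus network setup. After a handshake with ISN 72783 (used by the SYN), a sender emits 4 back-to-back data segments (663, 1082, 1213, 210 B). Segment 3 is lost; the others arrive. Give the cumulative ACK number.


SYN uses sequence number 72783; first data byte = ISN + 1 = 72784.
Segment 1: SEQ = 72784, len = 663 B, covers [72784, 73446]
Segment 2: SEQ = 73447, len = 1082 B, covers [73447, 74528]
Segment 3: SEQ = 74529, len = 1213 B, covers [74529, 75741] [LOST]
Segment 4: SEQ = 75742, len = 210 B, covers [75742, 75951]
In-order data received: bytes [72784, 74528] (segments 1..2).
Segment 3 missing -> gap begins at byte 74529; later segments buffered out of order.
Cumulative ACK = next expected in-order byte = 72784 + 663 + 1082 = 74529

74529


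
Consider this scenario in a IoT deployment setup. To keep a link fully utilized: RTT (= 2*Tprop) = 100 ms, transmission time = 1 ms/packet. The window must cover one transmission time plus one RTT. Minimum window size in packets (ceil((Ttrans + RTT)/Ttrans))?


Given: Ttrans = 1 ms, RTT = 100 ms (= 2 * Tprop, Tprop = 50 ms)
Time until first ACK returns = Ttrans + RTT = 1 + 100 = 101 ms
Need W * Ttrans >= Ttrans + RTT  ->  W >= (Ttrans + RTT) / Ttrans
(Ttrans + RTT) / Ttrans = 101 / 1 = 101
W_min = ceil(101) = 101

101


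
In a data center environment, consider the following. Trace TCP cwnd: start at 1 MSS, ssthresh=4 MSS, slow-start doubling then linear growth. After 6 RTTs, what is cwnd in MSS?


RTT 0: cwnd = 1 MSS (initial)
RTT 1: cwnd = 2 MSS (slow start, doubled)
RTT 2: cwnd = 4 MSS (slow start, doubled)
RTT 3: cwnd = 5 MSS (congestion avoidance, +1)
RTT 4: cwnd = 6 MSS (congestion avoidance, +1)
RTT 5: cwnd = 7 MSS (congestion avoidance, +1)
RTT 6: cwnd = 8 MSS (congestion avoidance, +1)

8


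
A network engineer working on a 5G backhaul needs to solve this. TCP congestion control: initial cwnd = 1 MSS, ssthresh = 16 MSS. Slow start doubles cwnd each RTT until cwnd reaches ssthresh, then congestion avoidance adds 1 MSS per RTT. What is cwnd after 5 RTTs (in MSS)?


RTT 0: cwnd = 1 MSS (initial)
RTT 1: cwnd = 2 MSS (slow start, doubled)
RTT 2: cwnd = 4 MSS (slow start, doubled)
RTT 3: cwnd = 8 MSS (slow start, doubled)
RTT 4: cwnd = 16 MSS (slow start, doubled)
RTT 5: cwnd = 17 MSS (congestion avoidance, +1)

17


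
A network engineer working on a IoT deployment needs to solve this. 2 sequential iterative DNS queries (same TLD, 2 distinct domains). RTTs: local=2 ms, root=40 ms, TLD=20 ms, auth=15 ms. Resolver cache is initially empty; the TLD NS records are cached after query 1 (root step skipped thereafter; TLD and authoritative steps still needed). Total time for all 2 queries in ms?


Lookup 1 (cold cache): local + root + TLD + auth = 2 + 40 + 20 + 15 = 77 ms
Lookups 2..2 (TLD NS cached -> skip root; new domain -> still ask TLD and auth): local + TLD + auth = 2 + 20 + 15 = 37 ms each
Remaining 1 lookups: 1 * 37 = 37 ms
Total = 77 + 37 = 114 ms

114


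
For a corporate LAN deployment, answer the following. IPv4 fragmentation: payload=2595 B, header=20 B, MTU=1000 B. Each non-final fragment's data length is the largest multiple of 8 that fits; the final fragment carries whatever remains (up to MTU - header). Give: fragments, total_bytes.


Max data per non-final fragment = floor((MTU - header)/8)*8 = floor((1000 - 20)/8)*8 = floor(980/8)*8 = 976 B
Final fragment needs no 8-byte alignment: it can carry up to MTU - header = 980 B
Non-final fragments needed = ceil((payload - 980) / 976) = ceil(1615/976) = ceil(1.6547) = 2
Number of fragments = 2 + 1 = 3
Fragment sizes (data): 2 * 976 B + 643 B (last, 643 <= 980 OK)
Total bytes sent = payload + n_frags * header = 2595 + 3*20 = 2595 + 60 = 2655 B

3, 2655


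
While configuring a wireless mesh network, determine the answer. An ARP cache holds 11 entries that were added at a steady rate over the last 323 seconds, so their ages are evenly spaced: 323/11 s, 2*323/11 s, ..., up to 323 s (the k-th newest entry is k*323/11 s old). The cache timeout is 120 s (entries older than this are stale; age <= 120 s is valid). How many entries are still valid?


Ages are k * 323/11 s for k = 1..11 (spacing = 29.3636 s).
Entry k is valid iff k * 323/11 <= 120 iff k <= 11 * 120 / 323 = 4.0867
n_valid = floor(4.0867) = 4
(n_stale = 11 - 4 = 7)

4


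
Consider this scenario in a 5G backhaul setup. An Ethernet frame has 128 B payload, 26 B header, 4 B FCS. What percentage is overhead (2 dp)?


Given: payload = 128 B, header = 26 B, trailer = 4 B
Overhead bytes = header + trailer = 26 + 4 = 30
Total frame = payload + overhead = 128 + 30 = 158
Overhead % = 30 / 158 * 100 = 18.9873% -> 18.99% (2 dp)

18.99


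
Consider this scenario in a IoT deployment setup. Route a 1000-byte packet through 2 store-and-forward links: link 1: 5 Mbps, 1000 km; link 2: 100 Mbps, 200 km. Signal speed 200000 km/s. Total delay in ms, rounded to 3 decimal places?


Packet = 1000 bytes = 8000 bits. Store-and-forward: sum (t_trans + t_prop) per link.
Link 1: t_trans = 8000/(5*10^6) s = 1.6000 ms; t_prop = 1000/200000 s = 5.0000 ms; subtotal = 6.6000 ms
Link 2: t_trans = 8000/(100*10^6) s = 0.0800 ms; t_prop = 200/200000 s = 1.0000 ms; subtotal = 1.0800 ms
End-to-end = 6.6000 + 1.0800 = 7.6800 ms -> 7.680 ms (3 dp)

7.680


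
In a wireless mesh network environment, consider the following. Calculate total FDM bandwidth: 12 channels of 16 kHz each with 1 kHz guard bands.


Given: 12 channels, 16 kHz each, guard = 1 kHz
Channel bandwidth = 12 * 16 = 192 kHz
Guard bands = 11 gaps * 1 kHz = 11 kHz
Total = 192 + 11 = 203 kHz

203


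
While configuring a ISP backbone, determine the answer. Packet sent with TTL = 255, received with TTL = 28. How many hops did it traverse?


Given: initial TTL = 255, received TTL = 28
Hops = initial TTL - received TTL
Hops = 255 - 28 = 227

227


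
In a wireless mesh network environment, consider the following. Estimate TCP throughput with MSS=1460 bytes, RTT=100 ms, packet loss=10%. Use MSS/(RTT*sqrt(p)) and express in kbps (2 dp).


Given: MSS = 1460 bytes, RTT = 100 ms, loss = 10%
RTT in seconds = 100 / 1000 = 0.1
Loss rate = 10% = 0.1
sqrt(loss) = sqrt(0.1) = 0.316227766017
Throughput (bytes/s) = 1460 / (0.1 * 0.316227766017) = 46169.2538
Throughput (kbps) = 46169.2538 * 8 / 1000 = 369.354031 -> 369.35 kbps (2 dp)

369.35


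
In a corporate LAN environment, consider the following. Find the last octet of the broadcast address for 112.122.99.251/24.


Given: IP = 112.122.99.251, prefix = /24
Host bits = 32 - 24 = 8
Network last octet = 251 AND mask = 0
Host part size = 2^8 - 1 = 255
Broadcast last octet = 0 OR 255 = 255

255


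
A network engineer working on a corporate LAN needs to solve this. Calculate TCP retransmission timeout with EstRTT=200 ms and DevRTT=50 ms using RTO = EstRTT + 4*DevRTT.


Given: EstRTT = 200 ms, DevRTT = 50 ms
Timeout = EstRTT + 4 * DevRTT
4 * DevRTT = 4 * 50 = 200
Timeout = 200 + 200 = 400 ms

400


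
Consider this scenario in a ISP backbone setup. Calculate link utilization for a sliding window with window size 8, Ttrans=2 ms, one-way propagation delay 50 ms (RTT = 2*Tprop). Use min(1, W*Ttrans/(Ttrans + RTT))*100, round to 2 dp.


Given: W = 8, Ttrans = 2 ms, RTT = 100 ms (= 2 * Tprop, Tprop = 50 ms)
Cycle time = Ttrans + RTT = 2 + 100 = 102 ms (first packet sent until its ACK returns)
W * Ttrans = 8 * 2 = 16 ms of sending per cycle
W * Ttrans / (Ttrans + RTT) = 16 / 102 = 0.156863
U = min(1, 0.156863) = 0.156863
U% = 15.69%

15.69


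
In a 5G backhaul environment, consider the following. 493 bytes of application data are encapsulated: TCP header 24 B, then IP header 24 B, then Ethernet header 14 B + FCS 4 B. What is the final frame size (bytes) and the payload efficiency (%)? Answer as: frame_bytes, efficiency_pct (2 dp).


TCP segment = 493 + 24 = 517 B
IP packet = 517 + 24 = 541 B
Ethernet frame = 541 + 14 + 4 = 559 B
Efficiency = app / frame = 493 / 559 = 0.881932 = 88.1932% -> 88.19% (2 dp)

559, 88.19


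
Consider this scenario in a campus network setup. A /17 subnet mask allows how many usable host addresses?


Given: subnet mask /17
Host bits = 32 - 17 = 15
Total addresses = 2^15 = 32768
Usable hosts = 32768 - 2 (network + broadcast) = 32766

32766


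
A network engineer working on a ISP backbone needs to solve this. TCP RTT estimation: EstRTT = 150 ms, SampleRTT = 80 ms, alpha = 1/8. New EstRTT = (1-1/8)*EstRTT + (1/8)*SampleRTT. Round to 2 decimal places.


Given: EstRTT = 150 ms, SampleRTT = 80 ms, alpha = 1/8
New EstRTT = (1 - alpha) * EstRTT + alpha * SampleRTT
(7/8) * 150 = 131.25
(1/8) * 80 = 10
New EstRTT = 131.25 + 10 = 141.25 ms -> 141.25 ms (2 dp)

141.25


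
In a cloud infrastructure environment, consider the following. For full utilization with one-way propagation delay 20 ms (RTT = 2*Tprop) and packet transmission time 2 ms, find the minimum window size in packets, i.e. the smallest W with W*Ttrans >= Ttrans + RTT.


Given: Ttrans = 2 ms, RTT = 40 ms (= 2 * Tprop, Tprop = 20 ms)
Time until first ACK returns = Ttrans + RTT = 2 + 40 = 42 ms
Need W * Ttrans >= Ttrans + RTT  ->  W >= (Ttrans + RTT) / Ttrans
(Ttrans + RTT) / Ttrans = 42 / 2 = 21
W_min = ceil(21) = 21

21


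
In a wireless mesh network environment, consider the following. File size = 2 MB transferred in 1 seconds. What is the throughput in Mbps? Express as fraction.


Given: file = 2 MB, time = 1 s
File in Mb = 2 * 8 = 16 Mb
Throughput = 16 / 1 Mbps
Throughput = 16 Mbps

16


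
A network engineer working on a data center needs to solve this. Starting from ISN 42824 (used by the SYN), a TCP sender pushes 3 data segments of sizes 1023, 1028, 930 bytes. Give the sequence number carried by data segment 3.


The SYN occupies sequence number ISN = 42824, so the first data byte is ISN + 1 = 42825.
SEQ of data segment i = (ISN + 1) + sum of payload sizes of segments 1..i-1.
Segment 1: SEQ = 42825, payload = 1023 bytes
Segment 2: SEQ = 43848, payload = 1028 bytes
Segment 3: SEQ = 44876, payload = 930 bytes
SEQ of segment 3 = 42825 + 1023 + 1028 = 44876

44876


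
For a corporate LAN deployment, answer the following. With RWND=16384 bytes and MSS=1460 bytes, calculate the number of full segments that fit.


Given: RWND = 16384 bytes, MSS = 1460 bytes
Full segments = floor(RWND / MSS)
Full segments = floor(16384 / 1460)
Full segments = floor(11.2219) = 11

11


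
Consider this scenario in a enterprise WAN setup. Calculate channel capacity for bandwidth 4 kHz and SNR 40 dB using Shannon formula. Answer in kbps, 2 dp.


Given: B = 4 kHz, SNR = 40 dB
SNR linear = 10^(40/10) = 10000
1 + SNR = 10001
log2(10001) = 13.2878566418
C = 4 * 1000 * 13.2878566418 = 53151.4266 bps
C = 53.151427 kbps -> 53.15 kbps (2 dp)

53.15


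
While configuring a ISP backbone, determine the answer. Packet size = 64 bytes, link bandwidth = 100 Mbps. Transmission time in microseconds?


Given: packet = 64 bytes, bandwidth = 100 Mbps
Packet in bits = 64 * 8 = 512 bits
Bandwidth = 100 * 10^6 = 100000000 bps
Time = 512 / 100000000 seconds
Time in us = 512 * 10^6 / 100000000 = 5.12

5.12


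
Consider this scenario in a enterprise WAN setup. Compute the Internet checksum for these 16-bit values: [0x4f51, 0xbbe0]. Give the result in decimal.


Given words: [0x4f51, 0xbbe0]
Step 1: Sum all words
Raw sum = 20305 + 48096 = 68401
Step 2: Fold carry: (2865 + 1) = 2866
One's complement = ~2866 & 0xFFFF = 62669

62669


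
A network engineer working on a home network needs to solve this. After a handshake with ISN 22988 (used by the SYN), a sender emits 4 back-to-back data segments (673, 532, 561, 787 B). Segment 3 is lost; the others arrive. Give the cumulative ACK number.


SYN uses sequence number 22988; first data byte = ISN + 1 = 22989.
Segment 1: SEQ = 22989, len = 673 B, covers [22989, 23661]
Segment 2: SEQ = 23662, len = 532 B, covers [23662, 24193]
Segment 3: SEQ = 24194, len = 561 B, covers [24194, 24754] [LOST]
Segment 4: SEQ = 24755, len = 787 B, covers [24755, 25541]
In-order data received: bytes [22989, 24193] (segments 1..2).
Segment 3 missing -> gap begins at byte 24194; later segments buffered out of order.
Cumulative ACK = next expected in-order byte = 22989 + 673 + 532 = 24194

24194


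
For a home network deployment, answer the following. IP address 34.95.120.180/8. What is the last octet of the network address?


Given: IP = 34.95.120.180, prefix = /8
Subnet mask = 255.0.0.0
Last octet of IP: 180
Last octet of mask: 0
Network last octet = 180 AND 0 = 0

0


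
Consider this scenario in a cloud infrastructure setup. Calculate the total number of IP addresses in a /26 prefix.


Given: CIDR prefix /26
Host bits = 32 - 26 = 6
Total addresses = 2^6 = 64

64


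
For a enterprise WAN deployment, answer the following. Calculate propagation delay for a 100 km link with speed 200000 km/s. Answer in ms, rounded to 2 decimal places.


Given: distance = 100 km, speed = 200000 km/s
Delay = distance / speed = 100 / 200000 seconds
Delay in ms = 100 * 1000 / 200000
Delay = 0.5000 ms
Rounded to 2 dp = 0.50 ms

0.50


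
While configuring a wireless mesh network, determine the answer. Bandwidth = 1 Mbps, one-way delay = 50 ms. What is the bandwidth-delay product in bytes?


Given: bandwidth = 1 Mbps, delay = 50 ms
BDP in bits = 1 * 10^6 * 50 / 1000
BDP in bits = 50000
BDP in bytes = 50000 / 8 = 6250

6250


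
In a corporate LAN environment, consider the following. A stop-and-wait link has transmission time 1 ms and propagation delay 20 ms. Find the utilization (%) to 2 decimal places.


Given: Ttrans = 1 ms, Tprop = 20 ms
RTT = 2 * Tprop = 2 * 20 = 40 ms
U = Ttrans / (Ttrans + RTT)
U = 1 / (1 + 40)
U = 1 / 41 = 0.02439
U% = 2.44%

2.44


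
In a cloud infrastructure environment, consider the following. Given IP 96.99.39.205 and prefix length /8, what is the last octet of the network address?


Given: IP = 96.99.39.205, prefix = /8
Subnet mask = 255.0.0.0
Last octet of IP: 205
Last octet of mask: 0
Network last octet = 205 AND 0 = 0

0


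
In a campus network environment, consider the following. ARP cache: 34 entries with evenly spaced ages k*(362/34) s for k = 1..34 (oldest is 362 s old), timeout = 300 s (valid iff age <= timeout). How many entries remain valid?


Ages are k * 362/34 s for k = 1..34 (spacing = 10.6471 s).
Entry k is valid iff k * 362/34 <= 300 iff k <= 34 * 300 / 362 = 28.1768
n_valid = floor(28.1768) = 28
(n_stale = 34 - 28 = 6)

28


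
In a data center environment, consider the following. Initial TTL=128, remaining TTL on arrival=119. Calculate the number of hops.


Given: initial TTL = 128, received TTL = 119
Hops = initial TTL - received TTL
Hops = 128 - 119 = 9

9


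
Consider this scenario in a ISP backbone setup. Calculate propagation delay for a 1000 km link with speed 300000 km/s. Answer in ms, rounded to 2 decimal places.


Given: distance = 1000 km, speed = 300000 km/s
Delay = distance / speed = 1000 / 300000 seconds
Delay in ms = 1000 * 1000 / 300000
Delay = 3.3333 ms
Rounded to 2 dp = 3.33 ms

3.33


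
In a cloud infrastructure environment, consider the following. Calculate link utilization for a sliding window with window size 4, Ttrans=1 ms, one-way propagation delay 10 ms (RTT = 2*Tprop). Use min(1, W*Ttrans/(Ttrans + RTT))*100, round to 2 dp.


Given: W = 4, Ttrans = 1 ms, RTT = 20 ms (= 2 * Tprop, Tprop = 10 ms)
Cycle time = Ttrans + RTT = 1 + 20 = 21 ms (first packet sent until its ACK returns)
W * Ttrans = 4 * 1 = 4 ms of sending per cycle
W * Ttrans / (Ttrans + RTT) = 4 / 21 = 0.190476
U = min(1, 0.190476) = 0.190476
U% = 19.05%

19.05


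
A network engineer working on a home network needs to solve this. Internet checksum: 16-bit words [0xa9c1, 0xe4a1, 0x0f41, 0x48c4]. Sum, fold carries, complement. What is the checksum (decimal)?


Given words: [0xa9c1, 0xe4a1, 0x0f41, 0x48c4]
Step 1: Sum all words
Raw sum = 43457 + 58529 + 3905 + 18628 = 124519
Step 2: Fold carry: (58983 + 1) = 58984
One's complement = ~58984 & 0xFFFF = 6551

6551


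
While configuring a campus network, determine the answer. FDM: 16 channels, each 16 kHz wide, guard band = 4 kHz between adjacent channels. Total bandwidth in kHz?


Given: 16 channels, 16 kHz each, guard = 4 kHz
Channel bandwidth = 16 * 16 = 256 kHz
Guard bands = 15 gaps * 4 kHz = 60 kHz
Total = 256 + 60 = 316 kHz

316


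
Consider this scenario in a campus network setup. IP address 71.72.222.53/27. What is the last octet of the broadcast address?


Given: IP = 71.72.222.53, prefix = /27
Host bits = 32 - 27 = 5
Network last octet = 53 AND mask = 32
Host part size = 2^5 - 1 = 31
Broadcast last octet = 32 OR 31 = 63

63


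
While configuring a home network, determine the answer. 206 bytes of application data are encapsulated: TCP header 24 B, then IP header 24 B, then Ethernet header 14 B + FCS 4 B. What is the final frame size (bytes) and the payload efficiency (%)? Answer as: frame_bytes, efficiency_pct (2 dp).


TCP segment = 206 + 24 = 230 B
IP packet = 230 + 24 = 254 B
Ethernet frame = 254 + 14 + 4 = 272 B
Efficiency = app / frame = 206 / 272 = 0.757353 = 75.7353% -> 75.74% (2 dp)

272, 75.74


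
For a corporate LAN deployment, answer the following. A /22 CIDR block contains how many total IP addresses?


Given: CIDR prefix /22
Host bits = 32 - 22 = 10
Total addresses = 2^10 = 1024

1024


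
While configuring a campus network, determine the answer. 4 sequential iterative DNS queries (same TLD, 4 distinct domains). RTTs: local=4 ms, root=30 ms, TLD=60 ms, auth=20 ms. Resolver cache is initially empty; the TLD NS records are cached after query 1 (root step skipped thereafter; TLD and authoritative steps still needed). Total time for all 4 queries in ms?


Lookup 1 (cold cache): local + root + TLD + auth = 4 + 30 + 60 + 20 = 114 ms
Lookups 2..4 (TLD NS cached -> skip root; new domain -> still ask TLD and auth): local + TLD + auth = 4 + 60 + 20 = 84 ms each
Remaining 3 lookups: 3 * 84 = 252 ms
Total = 114 + 252 = 366 ms

366


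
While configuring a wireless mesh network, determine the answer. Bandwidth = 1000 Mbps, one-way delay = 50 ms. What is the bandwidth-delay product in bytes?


Given: bandwidth = 1000 Mbps, delay = 50 ms
BDP in bits = 1000 * 10^6 * 50 / 1000
BDP in bits = 50000000
BDP in bytes = 50000000 / 8 = 6250000

6250000


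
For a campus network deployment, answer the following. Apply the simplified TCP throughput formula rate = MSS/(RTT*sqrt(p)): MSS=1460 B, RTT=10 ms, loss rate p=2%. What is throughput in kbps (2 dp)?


Given: MSS = 1460 bytes, RTT = 10 ms, loss = 2%
RTT in seconds = 10 / 1000 = 0.01
Loss rate = 2% = 0.02
sqrt(loss) = sqrt(0.02) = 0.141421356237
Throughput (bytes/s) = 1460 / (0.01 * 0.141421356237) = 1032375.9005
Throughput (kbps) = 1032375.9005 * 8 / 1000 = 8259.007204 -> 8259.01 kbps (2 dp)

8259.01


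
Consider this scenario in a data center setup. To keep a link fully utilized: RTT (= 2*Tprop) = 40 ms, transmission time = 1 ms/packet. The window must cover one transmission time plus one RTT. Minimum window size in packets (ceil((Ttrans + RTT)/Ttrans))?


Given: Ttrans = 1 ms, RTT = 40 ms (= 2 * Tprop, Tprop = 20 ms)
Time until first ACK returns = Ttrans + RTT = 1 + 40 = 41 ms
Need W * Ttrans >= Ttrans + RTT  ->  W >= (Ttrans + RTT) / Ttrans
(Ttrans + RTT) / Ttrans = 41 / 1 = 41
W_min = ceil(41) = 41

41


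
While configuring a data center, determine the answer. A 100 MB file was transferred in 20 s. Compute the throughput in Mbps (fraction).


Given: file = 100 MB, time = 20 s
File in Mb = 100 * 8 = 800 Mb
Throughput = 800 / 20 Mbps
Throughput = 40 Mbps

40


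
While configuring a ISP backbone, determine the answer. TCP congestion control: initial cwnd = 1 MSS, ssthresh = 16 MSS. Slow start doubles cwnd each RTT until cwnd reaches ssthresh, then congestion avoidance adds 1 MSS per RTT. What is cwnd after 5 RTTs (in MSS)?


RTT 0: cwnd = 1 MSS (initial)
RTT 1: cwnd = 2 MSS (slow start, doubled)
RTT 2: cwnd = 4 MSS (slow start, doubled)
RTT 3: cwnd = 8 MSS (slow start, doubled)
RTT 4: cwnd = 16 MSS (slow start, doubled)
RTT 5: cwnd = 17 MSS (congestion avoidance, +1)

17


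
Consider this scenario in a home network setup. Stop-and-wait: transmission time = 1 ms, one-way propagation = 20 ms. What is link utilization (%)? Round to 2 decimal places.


Given: Ttrans = 1 ms, Tprop = 20 ms
RTT = 2 * Tprop = 2 * 20 = 40 ms
U = Ttrans / (Ttrans + RTT)
U = 1 / (1 + 40)
U = 1 / 41 = 0.02439
U% = 2.44%

2.44


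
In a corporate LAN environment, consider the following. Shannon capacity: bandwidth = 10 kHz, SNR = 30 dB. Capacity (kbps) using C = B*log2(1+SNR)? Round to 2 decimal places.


Given: B = 10 kHz, SNR = 30 dB
SNR linear = 10^(30/10) = 1000
1 + SNR = 1001
log2(1001) = 9.9672262588
C = 10 * 1000 * 9.9672262588 = 99672.2626 bps
C = 99.672263 kbps -> 99.67 kbps (2 dp)

99.67


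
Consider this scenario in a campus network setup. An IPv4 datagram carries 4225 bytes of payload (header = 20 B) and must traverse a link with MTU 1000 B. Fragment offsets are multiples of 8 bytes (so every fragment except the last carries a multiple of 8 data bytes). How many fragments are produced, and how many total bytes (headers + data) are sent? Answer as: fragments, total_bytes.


Max data per non-final fragment = floor((MTU - header)/8)*8 = floor((1000 - 20)/8)*8 = floor(980/8)*8 = 976 B
Final fragment needs no 8-byte alignment: it can carry up to MTU - header = 980 B
Non-final fragments needed = ceil((payload - 980) / 976) = ceil(3245/976) = ceil(3.3248) = 4
Number of fragments = 4 + 1 = 5
Fragment sizes (data): 4 * 976 B + 321 B (last, 321 <= 980 OK)
Total bytes sent = payload + n_frags * header = 4225 + 5*20 = 4225 + 100 = 4325 B

5, 4325


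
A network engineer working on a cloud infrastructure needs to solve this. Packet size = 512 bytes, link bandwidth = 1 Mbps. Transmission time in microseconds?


Given: packet = 512 bytes, bandwidth = 1 Mbps
Packet in bits = 512 * 8 = 4096 bits
Bandwidth = 1 * 10^6 = 1000000 bps
Time = 4096 / 1000000 seconds
Time in us = 4096 * 10^6 / 1000000 = 4096

4096


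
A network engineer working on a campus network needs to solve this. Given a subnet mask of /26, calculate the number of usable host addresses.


Given: subnet mask /26
Host bits = 32 - 26 = 6
Total addresses = 2^6 = 64
Usable hosts = 64 - 2 (network + broadcast) = 62

62


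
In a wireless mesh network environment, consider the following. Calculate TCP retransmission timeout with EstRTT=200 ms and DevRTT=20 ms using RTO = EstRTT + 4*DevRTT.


Given: EstRTT = 200 ms, DevRTT = 20 ms
Timeout = EstRTT + 4 * DevRTT
4 * DevRTT = 4 * 20 = 80
Timeout = 200 + 80 = 280 ms

280


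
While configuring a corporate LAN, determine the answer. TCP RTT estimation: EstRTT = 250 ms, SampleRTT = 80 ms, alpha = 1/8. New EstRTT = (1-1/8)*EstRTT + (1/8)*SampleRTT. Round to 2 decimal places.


Given: EstRTT = 250 ms, SampleRTT = 80 ms, alpha = 1/8
New EstRTT = (1 - alpha) * EstRTT + alpha * SampleRTT
(7/8) * 250 = 218.75
(1/8) * 80 = 10
New EstRTT = 218.75 + 10 = 228.75 ms -> 228.75 ms (2 dp)

228.75


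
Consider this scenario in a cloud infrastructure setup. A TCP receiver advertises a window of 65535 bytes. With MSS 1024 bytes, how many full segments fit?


Given: RWND = 65535 bytes, MSS = 1024 bytes
Full segments = floor(RWND / MSS)
Full segments = floor(65535 / 1024)
Full segments = floor(63.999) = 63

63


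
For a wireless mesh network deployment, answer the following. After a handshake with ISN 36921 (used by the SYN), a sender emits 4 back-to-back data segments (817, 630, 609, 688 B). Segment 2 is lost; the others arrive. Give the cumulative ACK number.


SYN uses sequence number 36921; first data byte = ISN + 1 = 36922.
Segment 1: SEQ = 36922, len = 817 B, covers [36922, 37738]
Segment 2: SEQ = 37739, len = 630 B, covers [37739, 38368] [LOST]
Segment 3: SEQ = 38369, len = 609 B, covers [38369, 38977]
Segment 4: SEQ = 38978, len = 688 B, covers [38978, 39665]
In-order data received: bytes [36922, 37738] (segments 1..1).
Segment 2 missing -> gap begins at byte 37739; later segments buffered out of order.
Cumulative ACK = next expected in-order byte = 36922 + 817 = 37739

37739


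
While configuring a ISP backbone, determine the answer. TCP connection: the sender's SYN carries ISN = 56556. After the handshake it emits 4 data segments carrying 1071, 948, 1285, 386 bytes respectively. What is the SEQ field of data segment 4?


The SYN occupies sequence number ISN = 56556, so the first data byte is ISN + 1 = 56557.
SEQ of data segment i = (ISN + 1) + sum of payload sizes of segments 1..i-1.
Segment 1: SEQ = 56557, payload = 1071 bytes
Segment 2: SEQ = 57628, payload = 948 bytes
Segment 3: SEQ = 58576, payload = 1285 bytes
Segment 4: SEQ = 59861, payload = 386 bytes
SEQ of segment 4 = 56557 + 1071 + 948 + 1285 = 59861

59861


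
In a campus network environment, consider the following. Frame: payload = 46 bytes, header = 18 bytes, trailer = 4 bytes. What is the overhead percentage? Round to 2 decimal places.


Given: payload = 46 B, header = 18 B, trailer = 4 B
Overhead bytes = header + trailer = 18 + 4 = 22
Total frame = payload + overhead = 46 + 22 = 68
Overhead % = 22 / 68 * 100 = 32.3529% -> 32.35% (2 dp)

32.35


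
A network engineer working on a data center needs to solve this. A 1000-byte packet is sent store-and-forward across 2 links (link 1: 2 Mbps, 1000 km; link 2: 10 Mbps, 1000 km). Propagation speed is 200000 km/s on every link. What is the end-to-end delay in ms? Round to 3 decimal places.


Packet = 1000 bytes = 8000 bits. Store-and-forward: sum (t_trans + t_prop) per link.
Link 1: t_trans = 8000/(2*10^6) s = 4.0000 ms; t_prop = 1000/200000 s = 5.0000 ms; subtotal = 9.0000 ms
Link 2: t_trans = 8000/(10*10^6) s = 0.8000 ms; t_prop = 1000/200000 s = 5.0000 ms; subtotal = 5.8000 ms
End-to-end = 9.0000 + 5.8000 = 14.8000 ms -> 14.800 ms (3 dp)

14.800


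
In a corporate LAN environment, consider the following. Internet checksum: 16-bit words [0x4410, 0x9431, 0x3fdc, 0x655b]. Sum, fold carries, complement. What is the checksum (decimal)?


Given words: [0x4410, 0x9431, 0x3fdc, 0x655b]
Step 1: Sum all words
Raw sum = 17424 + 37937 + 16348 + 25947 = 97656
Step 2: Fold carry: (32120 + 1) = 32121
One's complement = ~32121 & 0xFFFF = 33414

33414


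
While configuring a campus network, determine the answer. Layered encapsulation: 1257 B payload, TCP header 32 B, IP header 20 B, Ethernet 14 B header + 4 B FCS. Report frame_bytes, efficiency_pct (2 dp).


TCP segment = 1257 + 32 = 1289 B
IP packet = 1289 + 20 = 1309 B
Ethernet frame = 1309 + 14 + 4 = 1327 B
Efficiency = app / frame = 1257 / 1327 = 0.947249 = 94.7249% -> 94.72% (2 dp)

1327, 94.72


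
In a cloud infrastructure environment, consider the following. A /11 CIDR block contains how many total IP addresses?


Given: CIDR prefix /11
Host bits = 32 - 11 = 21
Total addresses = 2^21 = 2097152

2097152


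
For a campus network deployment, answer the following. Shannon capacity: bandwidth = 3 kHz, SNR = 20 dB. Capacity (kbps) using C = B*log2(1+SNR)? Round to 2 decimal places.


Given: B = 3 kHz, SNR = 20 dB
SNR linear = 10^(20/10) = 100
1 + SNR = 101
log2(101) = 6.6582114828
C = 3 * 1000 * 6.6582114828 = 19974.6344 bps
C = 19.974634 kbps -> 19.97 kbps (2 dp)

19.97


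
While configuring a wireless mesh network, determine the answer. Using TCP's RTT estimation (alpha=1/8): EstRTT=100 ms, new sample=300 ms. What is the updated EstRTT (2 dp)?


Given: EstRTT = 100 ms, SampleRTT = 300 ms, alpha = 1/8
New EstRTT = (1 - alpha) * EstRTT + alpha * SampleRTT
(7/8) * 100 = 87.5
(1/8) * 300 = 37.5
New EstRTT = 87.5 + 37.5 = 125 ms -> 125.00 ms (2 dp)

125.00


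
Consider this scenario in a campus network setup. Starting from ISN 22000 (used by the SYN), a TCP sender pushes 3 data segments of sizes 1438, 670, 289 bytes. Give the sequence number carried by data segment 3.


The SYN occupies sequence number ISN = 22000, so the first data byte is ISN + 1 = 22001.
SEQ of data segment i = (ISN + 1) + sum of payload sizes of segments 1..i-1.
Segment 1: SEQ = 22001, payload = 1438 bytes
Segment 2: SEQ = 23439, payload = 670 bytes
Segment 3: SEQ = 24109, payload = 289 bytes
SEQ of segment 3 = 22001 + 1438 + 670 = 24109

24109
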